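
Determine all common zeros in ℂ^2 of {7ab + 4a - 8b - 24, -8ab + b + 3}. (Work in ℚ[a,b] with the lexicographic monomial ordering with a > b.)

Compute a lex Gröbner basis by Buchberger's algorithm.
f_1 = 7ab + 4a - 8b - 24, LT = ab.
f_2 = -8ab + b + 3, LT = ab.

S(f_1,f_2): lcm = ab. S = 4/7a - 57/56b - 171/56.
  reduce S modulo (f_1, f_2):
  remainder 4/7a - 57/56b - 171/56 ≠ 0; add h_3 = 4/7a - 57/56b - 171/56 to the basis.

S(f_1,h_3): lcm = ab. S = 4/7a + 57/32b² + 941/224b - 24/7.
  reduce S modulo (f_1, f_2, h_3):
  remainder 57/32b² + 167/32b - ⅜ ≠ 0; add h_4 = 57/32b² + 167/32b - ⅜ to the basis.

The other S-polynomials (S(f_2,h_3), S(f_1,h_4), S(f_2,h_4), S(h_3,h_4)) all reduce to 0 modulo the current basis, so we have a Gröbner basis.
Inter-reduce: drop elements whose leading term is divisible by another's, tail-reduce, and make monic.
Reduced Gröbner basis: {a - 57/32b - 171/32, b² + 167/57b - 4/19}.

Elimination: the polynomial b² + 167/57b - 4/19 lies in the elimination ideal for b, so b ∈ {-3, 4/57}. For each such b, the remaining basis elements (now univariate) give the rest of the solution.
  b = -3: the earlier basis element becomes a = 0, giving a = 0 — point (0, -3).
  b = 4/57: the earlier basis element becomes a - 175/32 = 0, giving a = 175/32 — point (175/32, 4/57).
Zero-dimensionality of the ideal guarantees finitely many solutions over ℂ.

{(0, -3), (175/32, 4/57)}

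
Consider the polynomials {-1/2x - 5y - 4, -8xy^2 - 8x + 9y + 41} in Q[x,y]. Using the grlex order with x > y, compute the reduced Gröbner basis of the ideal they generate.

The reduced Gröbner basis is the canonical form of the ideal for this ordering.

f_1 = -1/2x - 5y - 4, LT = x.
f_2 = -8xy^2 - 8x + 9y + 41, LT = xy^2.

S(f_1,f_2): lcm = xy^2. S = 10y^3 + 8y^2 - x + 9/8y + 41/8.
  reduce S modulo (f_1, f_2):
  remainder 10y^3 + 8y^2 + 89/8y + 105/8 ≠ 0; add g_3 = 10y^3 + 8y^2 + 89/8y + 105/8 to the basis.

The other S-polynomials (S(f_1,g_3), S(f_2,g_3)) all reduce to 0 modulo the current basis, so we have a Gröbner basis.
Inter-reduce: drop elements whose leading term is divisible by another's, tail-reduce, and make monic.

G = {y^3 + 4/5y^2 + 89/80y + 21/16, x + 10y + 8}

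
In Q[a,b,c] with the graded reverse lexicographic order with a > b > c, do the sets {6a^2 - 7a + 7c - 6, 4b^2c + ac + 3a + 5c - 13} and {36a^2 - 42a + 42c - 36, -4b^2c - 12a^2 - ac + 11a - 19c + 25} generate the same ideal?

Yes, the ideals are equal.

Since reduced Gröbner bases are canonical representatives of ideals under a given ordering, it suffices to compute and compare them.
Buchberger on the first generating set:
f_1 = 6a^2 - 7a + 7c - 6, LT = a^2.
f_2 = 4b^2c + ac + 3a + 5c - 13, LT = b^2c.

The S-polynomials (S(f_1,f_2)) all reduce to 0 modulo the current basis, so we have a Gröbner basis.
Inter-reduce: drop elements whose leading term is divisible by another's, tail-reduce, and make monic.
Reduced Gröbner basis: {b^2c + 1/4ac + 3/4a + 5/4c - 13/4, a^2 - 7/6a + 7/6c - 1}.

Buchberger on the second generating set:
h_1 = 36a^2 - 42a + 42c - 36, LT = a^2.
h_2 = -4b^2c - 12a^2 - ac + 11a - 19c + 25, LT = b^2c.

The S-polynomials (S(h_1,h_2)) all reduce to 0 modulo the current basis, so we have a Gröbner basis.
Inter-reduce: drop elements whose leading term is divisible by another's, tail-reduce, and make monic.
Reduced Gröbner basis: {b^2c + 1/4ac + 3/4a + 5/4c - 13/4, a^2 - 7/6a + 7/6c - 1}.

These coincide, so the ideals are equal.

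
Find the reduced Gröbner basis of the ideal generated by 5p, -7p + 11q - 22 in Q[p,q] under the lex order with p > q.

f_1 = 5p, LT = p.
f_2 = -7p + 11q - 22, LT = p.

S(f_1,f_2): lcm = p. S = 11/7q - 22/7.
  leading term q: no divisor's leading term divides it; move 11/7q to the remainder.
  leading term 1: no divisor's leading term divides it; move -22/7 to the remainder.
  remainder 11/7q - 22/7 ≠ 0; add g_3 = 11/7q - 22/7 to the basis.

S(f_1,g_3): leading monomials are coprime, so the S-polynomial reduces to 0 (Buchberger's first criterion).
S(f_2,g_3): leading monomials are coprime, so the S-polynomial reduces to 0 (Buchberger's first criterion).
Every S-polynomial of the final basis reduces to 0, so we have a Gröbner basis.
Inter-reduce: drop elements whose leading term is divisible by another's, tail-reduce, and make monic.

G = {p, q - 2}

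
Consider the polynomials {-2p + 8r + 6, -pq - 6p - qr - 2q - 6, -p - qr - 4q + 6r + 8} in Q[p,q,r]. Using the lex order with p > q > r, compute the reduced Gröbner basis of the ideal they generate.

f_1 = -2p + 8r + 6, LT = p.
f_2 = -pq - 6p - qr - 2q - 6, LT = pq.
f_3 = -p - qr - 4q + 6r + 8, LT = p.

S(f_1,f_2): lcm = pq. S = -6p - 5qr - 5q - 6.
  reduce S modulo (f_1, f_2, f_3):
  remainder -5qr - 5q - 24r - 24 ≠ 0; add g_4 = -5qr - 5q - 24r - 24 to the basis.

S(f_1,f_3): lcm = p. S = -qr - 4q + 2r + 5.
  reduce S modulo (f_1, f_2, f_3, g_4):
  remainder -3q + \tfrac{34}{5}r + \tfrac{49}{5} ≠ 0; add g_5 = -3q + \tfrac{34}{5}r + \tfrac{49}{5} to the basis.

S(f_2,g_5): lcm = pq. S = \tfrac{34}{15}pr + \tfrac{139}{15}p + qr + 2q + 6.
  reduce S modulo (f_1, f_2, f_3, g_4, g_5):
  remainder \tfrac{136}{15}r^{2} + \tfrac{124}{3}r + \tfrac{484}{15} ≠ 0; add g_6 = \tfrac{136}{15}r^{2} + \tfrac{124}{3}r + \tfrac{484}{15} to the basis.

The other S-polynomials (S(f_2,f_3), S(f_1,g_4), S(f_2,g_4), S(f_3,g_4), S(f_1,g_5), S(f_3,g_5), S(g_4,g_5), S(f_1,g_6), S(f_2,g_6), S(f_3,g_6), S(g_4,g_6), S(g_5,g_6)) all reduce to 0 modulo the current basis, so we have a Gröbner basis.
Inter-reduce: drop elements whose leading term is divisible by another's, tail-reduce, and make monic.

G = {p - 4r - 3, q - \tfrac{34}{15}r - \tfrac{49}{15}, r^{2} + \tfrac{155}{34}r + \tfrac{121}{34}}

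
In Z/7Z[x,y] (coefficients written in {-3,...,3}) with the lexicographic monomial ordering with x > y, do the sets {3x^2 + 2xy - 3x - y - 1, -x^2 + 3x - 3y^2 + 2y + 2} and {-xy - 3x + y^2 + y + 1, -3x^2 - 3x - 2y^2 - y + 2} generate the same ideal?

No, the ideals differ.

Equality of ideals is decidable: compute both reduced Gröbner bases (unique for the ordering) and check whether they agree.
Buchberger on the first generating set:
f_1 = 3x^2 + 2xy - 3x - y - 1, LT = x^2.
f_2 = -x^2 + 3x - 3y^2 + 2y + 2, LT = x^2.

S(f_1,f_2): lcm = x^2. S = 3xy + 2x - 3y^2 - 3y - 3.
  reduce S modulo (f_1, f_2):
  remainder 3xy + 2x - 3y^2 - 3y - 3 ≠ 0; add g_3 = 3xy + 2x - 3y^2 - 3y - 3 to the basis.

S(f_1,g_3): lcm = x^2y. S = -3x^2 - 3xy^2 + x + 2y^2 + 2y.
  reduce S modulo (f_1, f_2, g_3):
  remainder -3y^3 + 3y^2 + 2y + 3 ≠ 0; add g_4 = -3y^3 + 3y^2 + 2y + 3 to the basis.

The other S-polynomials (S(f_2,g_3), S(f_1,g_4), S(f_2,g_4), S(g_3,g_4)) all reduce to 0 modulo the current basis, so we have a Gröbner basis.
Inter-reduce: drop elements whose leading term is divisible by another's, tail-reduce, and make monic.
Reduced Gröbner basis: {x^2 - 3x + 3y^2 - 2y - 2, xy + 3x - y^2 - y - 1, y^3 - y^2 - 3y - 1}.

Buchberger on the second generating set:
h_1 = -xy - 3x + y^2 + y + 1, LT = xy.
h_2 = -3x^2 - 3x - 2y^2 - y + 2, LT = x^2.

S(h_1,h_2): lcm = x^2y. S = 3x^2 - xy^2 - 2xy - x - 3y^3 + 2y^2 + 3y.
  reduce S modulo (h_1, h_2):
  remainder 3y^3 + 2y + 3 ≠ 0; add k_3 = 3y^3 + 2y + 3 to the basis.

The other S-polynomials (S(h_1,k_3), S(h_2,k_3)) all reduce to 0 modulo the current basis, so we have a Gröbner basis.
Inter-reduce: drop elements whose leading term is divisible by another's, tail-reduce, and make monic.
Reduced Gröbner basis: {x^2 + x + 3y^2 - 2y - 3, xy + 3x - y^2 - y - 1, y^3 + 3y + 1}.

These differ, so the ideals are not equal.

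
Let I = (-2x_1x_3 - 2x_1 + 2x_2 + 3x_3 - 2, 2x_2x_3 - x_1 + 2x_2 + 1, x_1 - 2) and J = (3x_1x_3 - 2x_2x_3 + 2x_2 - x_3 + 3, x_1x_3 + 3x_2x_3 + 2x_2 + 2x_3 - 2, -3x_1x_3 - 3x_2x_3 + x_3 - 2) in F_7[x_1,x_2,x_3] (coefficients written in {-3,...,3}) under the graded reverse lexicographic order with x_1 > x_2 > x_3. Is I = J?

No, the ideals differ.

Equality of ideals is decidable: compute both reduced Gröbner bases (unique for the ordering) and check whether they agree.
Buchberger on the first generating set:
f_1 = -2x_1x_3 - 2x_1 + 2x_2 + 3x_3 - 2, LT = x_1x_3.
f_2 = 2x_2x_3 - x_1 + 2x_2 + 1, LT = x_2x_3.
f_3 = x_1 - 2, LT = x_1.

S(f_1,f_2): lcm = x_1x_2x_3. S = -3x_1^2 - x_2^2 + 2x_2x_3 + 3x_1 + x_2.
  leading term x_1^2: subtract (-3x_1)·f_3 from -3x_1^2 - x_2^2 + 2x_2x_3 + 3x_1 + x_2 → -x_2^2 + 2x_2x_3 - 3x_1 + x_2
  leading term x_2^2: no divisor's leading term divides it; move -x_2^2 to the remainder.
  leading term x_2x_3: subtract (1)·f_2 from 2x_2x_3 - 3x_1 + x_2 → -2x_1 - x_2 - 1
  leading term x_1: subtract (-2)·f_3 from -2x_1 - x_2 - 1 → -x_2 + 2
  leading term x_2: no divisor's leading term divides it; move -x_2 to the remainder.
  leading term 1: no divisor's leading term divides it; move 2 to the remainder.
  remainder -x_2^2 - x_2 + 2 ≠ 0; add g_4 = -x_2^2 - x_2 + 2 to the basis.

S(f_1,f_3): lcm = x_1x_3. S = x_1 - x_2 - 3x_3 + 1.
  leading term x_1: subtract (1)·f_3 from x_1 - x_2 - 3x_3 + 1 → -x_2 - 3x_3 + 3
  leading term x_2: no divisor's leading term divides it; move -x_2 to the remainder.
  leading term x_3: no divisor's leading term divides it; move -3x_3 to the remainder.
  leading term 1: no divisor's leading term divides it; move 3 to the remainder.
  remainder -x_2 - 3x_3 + 3 ≠ 0; add g_5 = -x_2 - 3x_3 + 3 to the basis.

S(f_2,g_5): lcm = x_2x_3. S = -3x_3^2 + 3x_1 + x_2 + 3x_3 - 3.
  leading term x_3^2: no divisor's leading term divides it; move -3x_3^2 to the remainder.
  leading term x_1: subtract (3)·f_3 from 3x_1 + x_2 + 3x_3 - 3 → x_2 + 3x_3 + 3
  leading term x_2: subtract (-1)·g_5 from x_2 + 3x_3 + 3 → -1
  leading term 1: no divisor's leading term divides it; move -1 to the remainder.
  remainder -3x_3^2 - 1 ≠ 0; add g_6 = -3x_3^2 - 1 to the basis.

The other S-polynomials (S(f_2,f_3), S(f_1,g_4), S(f_2,g_4), S(f_3,g_4), S(f_1,g_5), S(f_3,g_5), S(g_4,g_5), S(f_1,g_6), S(f_2,g_6), S(f_3,g_6), S(g_4,g_6), S(g_5,g_6)) all reduce to 0 modulo the current basis, so we have a Gröbner basis.
Inter-reduce: drop elements whose leading term is divisible by another's, tail-reduce, and make monic.
Reduced Gröbner basis: {x_3^2 - 2, x_1 - 2, x_2 + 3x_3 - 3}.

Buchberger on the second generating set:
h_1 = 3x_1x_3 - 2x_2x_3 + 2x_2 - x_3 + 3, LT = x_1x_3.
h_2 = x_1x_3 + 3x_2x_3 + 2x_2 + 2x_3 - 2, LT = x_1x_3.
h_3 = -3x_1x_3 - 3x_2x_3 + x_3 - 2, LT = x_1x_3.

S(h_1,h_2): lcm = x_1x_3. S = x_2x_3 + x_2 + 3.
  leading term x_2x_3: no divisor's leading term divides it; move x_2x_3 to the remainder.
  leading term x_2: no divisor's leading term divides it; move x_2 to the remainder.
  leading term 1: no divisor's leading term divides it; move 3 to the remainder.
  remainder x_2x_3 + x_2 + 3 ≠ 0; add k_4 = x_2x_3 + x_2 + 3 to the basis.

S(h_1,h_3): lcm = x_1x_3. S = 3x_2x_3 + 3x_2 - 2.
  leading term x_2x_3: subtract (3)·k_4 from 3x_2x_3 + 3x_2 - 2 → 3
  leading term 1: no divisor's leading term divides it; move 3 to the remainder.
  remainder 3 ≠ 0; add k_5 = 3 to the basis.

The other S-polynomials (S(h_2,h_3), S(h_1,k_4), S(h_2,k_4), S(h_3,k_4), S(h_1,k_5), S(h_2,k_5), S(h_3,k_5), S(k_4,k_5)) all reduce to 0 modulo the current basis, so we have a Gröbner basis.
Inter-reduce: drop elements whose leading term is divisible by another's, tail-reduce, and make monic.
Reduced Gröbner basis: {1}.

The bases are distinct; the ideals are different.
The choice of monomial ordering does not affect the verdict — as long as both bases are computed under the same ordering, their equality decides ideal equality.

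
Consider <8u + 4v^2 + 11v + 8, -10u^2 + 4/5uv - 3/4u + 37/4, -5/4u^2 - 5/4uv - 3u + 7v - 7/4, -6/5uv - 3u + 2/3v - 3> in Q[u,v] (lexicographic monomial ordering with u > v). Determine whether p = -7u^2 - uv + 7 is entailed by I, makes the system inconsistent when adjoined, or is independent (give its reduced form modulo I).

First compute the reduced Gröbner basis of I by Buchberger's algorithm.
f_1 = 8u + 4v^2 + 11v + 8, LT = u.
f_2 = -10u^2 + 4/5uv - 3/4u + 37/4, LT = u^2.
f_3 = -5/4u^2 - 5/4uv - 3u + 7v - 7/4, LT = u^2.
f_4 = -6/5uv - 3u + 2/3v - 3, LT = uv.

S(f_1,f_2): lcm = u^2. S = 1/2uv^2 + 291/200uv + 37/40u + 37/40.
  reduce S modulo (f_1, f_2, f_3, f_4):
  remainder -1/4v^4 - 283/200v^3 - 4741/1600v^2 - 4363/1600v ≠ 0; add h_5 = -1/4v^4 - 283/200v^3 - 4741/1600v^2 - 4363/1600v to the basis.

S(f_1,f_3): lcm = u^2. S = 1/2uv^2 + 3/8uv - 7/5u + 28/5v - 7/5.
  reduce S modulo (f_1, f_2, f_3, f_4, h_5):
  remainder 27/50v^3 + 1059/400v^2 + 15803/1600v ≠ 0; add h_6 = 27/50v^3 + 1059/400v^2 + 15803/1600v to the basis.

S(f_1,f_4): lcm = uv. S = -5/2u + 1/2v^3 + 11/8v^2 + 14/9v - 5/2.
  reduce S modulo (f_1, f_2, f_3, f_4, h_5, h_6):
  remainder 25/144v^2 - 7175/1728v ≠ 0; add h_7 = 25/144v^2 - 7175/1728v to the basis.

S(f_2,f_4): lcm = u^2v. S = -5/2u^2 - 2/25uv^2 + 227/360uv - 5/2u - 37/40v.
  reduce S modulo (f_1, f_2, f_3, f_4, h_5, h_6, h_7):
  remainder 2041823/40500v ≠ 0; add h_8 = 2041823/40500v to the basis.

The other S-polynomials (S(f_2,f_3), S(f_3,f_4), S(f_1,h_5), S(f_2,h_5), S(f_3,h_5), S(f_4,h_5), S(f_1,h_6), S(f_2,h_6), S(f_3,h_6), S(f_4,h_6), S(h_5,h_6), S(f_1,h_7), S(f_2,h_7), S(f_3,h_7), S(f_4,h_7), S(h_5,h_7), S(h_6,h_7), S(f_1,h_8), S(f_2,h_8), S(f_3,h_8), S(f_4,h_8), S(h_5,h_8), S(h_6,h_8), S(h_7,h_8)) all reduce to 0 modulo the current basis, so we have a Gröbner basis.
Inter-reduce: drop elements whose leading term is divisible by another's, tail-reduce, and make monic.
Reduced Gröbner basis: {u + 1, v}.
Label its elements g_1 = u + 1, g_2 = v.

Reduce p = -7u^2 - uv + 7 modulo G:
  leading term u^2: subtract (-7u)·g_1 from -7u^2 - uv + 7 → -uv + 7u + 7
  leading term uv: subtract (-v)·g_1 from -uv + 7u + 7 → 7u + v + 7
  leading term u: subtract (7)·g_1 from 7u + v + 7 → v
  leading term v: subtract (1)·g_2 from v → 0
  normal form = 0.
Since the normal form is 0, p ∈ I.

Ideal membership is decidable via reduction modulo a Gröbner basis.

-7u^2 - uv + 7 lies in I (it reduces to 0).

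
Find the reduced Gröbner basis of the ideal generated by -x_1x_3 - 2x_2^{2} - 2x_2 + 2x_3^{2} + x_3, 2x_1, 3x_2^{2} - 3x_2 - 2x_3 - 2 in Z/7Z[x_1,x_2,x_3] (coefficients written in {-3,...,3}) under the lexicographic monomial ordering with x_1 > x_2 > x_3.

G = {x_1, x_2 + 3x_3^{2} + 3x_3 - 2, x_3^{4} + 2x_3^{3} + x_3 + 3}

f_1 = -x_1x_3 - 2x_2^{2} - 2x_2 + 2x_3^{2} + x_3, LT = x_1x_3.
f_2 = 2x_1, LT = x_1.
f_3 = 3x_2^{2} - 3x_2 - 2x_3 - 2, LT = x_2^{2}.

S(f_1,f_2): lcm = x_1x_3. S = 2x_2^{2} + 2x_2 - 2x_3^{2} - x_3.
  leading term x_2^{2}: subtract (3)·f_3 from 2x_2^{2} + 2x_2 - 2x_3^{2} - x_3 → -3x_2 - 2x_3^{2} - 2x_3 - 1
  leading term x_2: no divisor's leading term divides it; move -3x_2 to the remainder.
  leading term x_3^{2}: no divisor's leading term divides it; move -2x_3^{2} to the remainder.
  leading term x_3: no divisor's leading term divides it; move -2x_3 to the remainder.
  leading term 1: no divisor's leading term divides it; move -1 to the remainder.
  remainder -3x_2 - 2x_3^{2} - 2x_3 - 1 ≠ 0; add g_4 = -3x_2 - 2x_3^{2} - 2x_3 - 1 to the basis.

S(f_3,g_4): lcm = x_2^{2}. S = -3x_2x_3^{2} - 3x_2x_3 + x_2 - 3x_3 - 3.
  leading term x_2x_3^{2}: subtract (x_3^{2})·g_4 from -3x_2x_3^{2} - 3x_2x_3 + x_2 - 3x_3 - 3 → -3x_2x_3 + x_2 + 2x_3^{4} + 2x_3^{3} + x_3^{2} - 3x_3 - 3
  leading term x_2x_3: subtract (x_3)·g_4 from -3x_2x_3 + x_2 + 2x_3^{4} + 2x_3^{3} + x_3^{2} - 3x_3 - 3 → x_2 + 2x_3^{4} - 3x_3^{3} + 3x_3^{2} - 2x_3 - 3
  leading term x_2: subtract (2)·g_4 from x_2 + 2x_3^{4} - 3x_3^{3} + 3x_3^{2} - 2x_3 - 3 → 2x_3^{4} - 3x_3^{3} + 2x_3 - 1
  leading term x_3^{4}: no divisor's leading term divides it; move 2x_3^{4} to the remainder.
  leading term x_3^{3}: no divisor's leading term divides it; move -3x_3^{3} to the remainder.
  leading term x_3: no divisor's leading term divides it; move 2x_3 to the remainder.
  leading term 1: no divisor's leading term divides it; move -1 to the remainder.
  remainder 2x_3^{4} - 3x_3^{3} + 2x_3 - 1 ≠ 0; add g_5 = 2x_3^{4} - 3x_3^{3} + 2x_3 - 1 to the basis.

The other S-polynomials (S(f_1,f_3), S(f_2,f_3), S(f_1,g_4), S(f_2,g_4), S(f_1,g_5), S(f_2,g_5), S(f_3,g_5), S(g_4,g_5)) all reduce to 0 modulo the current basis, so we have a Gröbner basis.
Inter-reduce: drop elements whose leading term is divisible by another's, tail-reduce, and make monic.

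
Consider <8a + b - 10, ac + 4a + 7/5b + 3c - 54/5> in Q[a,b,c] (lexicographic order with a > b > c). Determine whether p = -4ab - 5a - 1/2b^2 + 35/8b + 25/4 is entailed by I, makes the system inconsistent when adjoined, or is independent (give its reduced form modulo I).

First compute the reduced Gröbner basis of I by Buchberger's algorithm.
f_1 = 8a + b - 10, LT = a.
f_2 = ac + 4a + 7/5b + 3c - 54/5, LT = ac.

S(f_1,f_2): lcm = ac. S = -4a + 1/8bc - 7/5b - 17/4c + 54/5.
  reduce S modulo (f_1, f_2):
  remainder 1/8bc - 9/10b - 17/4c + 29/5 ≠ 0; add h_3 = 1/8bc - 9/10b - 17/4c + 29/5 to the basis.

The other S-polynomials (S(f_1,h_3), S(f_2,h_3)) all reduce to 0 modulo the current basis, so we have a Gröbner basis.
Inter-reduce: drop elements whose leading term is divisible by another's, tail-reduce, and make monic.
Reduced Gröbner basis: {a + 1/8b - 5/4, bc - 36/5b - 34c + 232/5}.
Label its elements g_1 = a + 1/8b - 5/4, g_2 = bc - 36/5b - 34c + 232/5.

Reduce p = -4ab - 5a - 1/2b^2 + 35/8b + 25/4 modulo G:
  leading term ab: subtract (-4b)·g_1 from -4ab - 5a - 1/2b^2 + 35/8b + 25/4 → -5a - 5/8b + 25/4
  leading term a: subtract (-5)·g_1 from -5a - 5/8b + 25/4 → 0
  normal form = 0.
Since the normal form is 0, p ∈ I.

-4ab - 5a - 1/2b^2 + 35/8b + 25/4 lies in I (it reduces to 0).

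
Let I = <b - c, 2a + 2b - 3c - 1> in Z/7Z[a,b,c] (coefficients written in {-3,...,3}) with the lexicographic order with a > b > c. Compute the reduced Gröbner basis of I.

f_1 = b - c, LT = b.
f_2 = 2a + 2b - 3c - 1, LT = a.

The S-polynomials (S(f_1,f_2)) all reduce to 0 modulo the current basis, so we have a Gröbner basis.

G = {a + 3c + 3, b - c}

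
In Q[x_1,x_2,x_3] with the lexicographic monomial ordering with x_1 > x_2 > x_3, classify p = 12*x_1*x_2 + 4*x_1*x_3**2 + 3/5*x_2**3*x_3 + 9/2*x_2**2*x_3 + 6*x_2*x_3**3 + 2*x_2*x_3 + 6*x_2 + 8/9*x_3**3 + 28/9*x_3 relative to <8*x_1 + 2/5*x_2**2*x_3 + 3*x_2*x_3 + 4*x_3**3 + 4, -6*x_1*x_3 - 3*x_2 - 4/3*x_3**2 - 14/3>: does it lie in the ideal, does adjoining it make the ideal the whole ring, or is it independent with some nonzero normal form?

First compute the reduced Gröbner basis of I by Buchberger's algorithm.
f_1 = 8*x_1 + 2/5*x_2**2*x_3 + 3*x_2*x_3 + 4*x_3**3 + 4, LT = x_1.
f_2 = -6*x_1*x_3 - 3*x_2 - 4/3*x_3**2 - 14/3, LT = x_1*x_3.

S(f_1,f_2): lcm = x_1*x_3. S = 1/20*x_2**2*x_3**2 + 3/8*x_2*x_3**2 - 1/2*x_2 + 1/2*x_3**4 - 2/9*x_3**2 + 1/2*x_3 - 7/9.
  leading term x_2**2*x_3**2: no divisor's leading term divides it; move 1/20*x_2**2*x_3**2 to the remainder.
  leading term x_2*x_3**2: no divisor's leading term divides it; move 3/8*x_2*x_3**2 to the remainder.
  leading term x_2: no divisor's leading term divides it; move -1/2*x_2 to the remainder.
  leading term x_3**4: no divisor's leading term divides it; move 1/2*x_3**4 to the remainder.
  leading term x_3**2: no divisor's leading term divides it; move -2/9*x_3**2 to the remainder.
  leading term x_3: no divisor's leading term divides it; move 1/2*x_3 to the remainder.
  leading term 1: no divisor's leading term divides it; move -7/9 to the remainder.
  remainder 1/20*x_2**2*x_3**2 + 3/8*x_2*x_3**2 - 1/2*x_2 + 1/2*x_3**4 - 2/9*x_3**2 + 1/2*x_3 - 7/9 ≠ 0; add h_3 = 1/20*x_2**2*x_3**2 + 3/8*x_2*x_3**2 - 1/2*x_2 + 1/2*x_3**4 - 2/9*x_3**2 + 1/2*x_3 - 7/9 to the basis.

The other S-polynomials (S(f_1,h_3), S(f_2,h_3)) all reduce to 0 modulo the current basis, so we have a Gröbner basis.
Inter-reduce: drop elements whose leading term is divisible by another's, tail-reduce, and make monic.
Reduced Gröbner basis: {x_1 + 1/20*x_2**2*x_3 + 3/8*x_2*x_3 + 1/2*x_3**3 + 1/2, x_2**2*x_3**2 + 15/2*x_2*x_3**2 - 10*x_2 + 10*x_3**4 - 40/9*x_3**2 + 10*x_3 - 140/9}.
Label its elements g_1 = x_1 + 1/20*x_2**2*x_3 + 3/8*x_2*x_3 + 1/2*x_3**3 + 1/2, g_2 = x_2**2*x_3**2 + 15/2*x_2*x_3**2 - 10*x_2 + 10*x_3**4 - 40/9*x_3**2 + 10*x_3 - 140/9.

Reduce p = 12*x_1*x_2 + 4*x_1*x_3**2 + 3/5*x_2**3*x_3 + 9/2*x_2**2*x_3 + 6*x_2*x_3**3 + 2*x_2*x_3 + 6*x_2 + 8/9*x_3**3 + 28/9*x_3 modulo G:
  leading term x_1*x_2: subtract (12*x_2)·g_1 from 12*x_1*x_2 + 4*x_1*x_3**2 + 3/5*x_2**3*x_3 + 9/2*x_2**2*x_3 + 6*x_2*x_3**3 + 2*x_2*x_3 + 6*x_2 + 8/9*x_3**3 + 28/9*x_3 → 4*x_1*x_3**2 + 2*x_2*x_3 + 8/9*x_3**3 + 28/9*x_3
  leading term x_1*x_3**2: subtract (4*x_3**2)·g_1 from 4*x_1*x_3**2 + 2*x_2*x_3 + 8/9*x_3**3 + 28/9*x_3 → -1/5*x_2**2*x_3**3 - 3/2*x_2*x_3**3 + 2*x_2*x_3 - 2*x_3**5 + 8/9*x_3**3 - 2*x_3**2 + 28/9*x_3
  leading term x_2**2*x_3**3: subtract (-1/5*x_3)·g_2 from -1/5*x_2**2*x_3**3 - 3/2*x_2*x_3**3 + 2*x_2*x_3 - 2*x_3**5 + 8/9*x_3**3 - 2*x_3**2 + 28/9*x_3 → 0
  normal form = 0.
Since the normal form is 0, p ∈ I.

12*x_1*x_2 + 4*x_1*x_3**2 + 3/5*x_2**3*x_3 + 9/2*x_2**2*x_3 + 6*x_2*x_3**3 + 2*x_2*x_3 + 6*x_2 + 8/9*x_3**3 + 28/9*x_3 lies in I (it reduces to 0).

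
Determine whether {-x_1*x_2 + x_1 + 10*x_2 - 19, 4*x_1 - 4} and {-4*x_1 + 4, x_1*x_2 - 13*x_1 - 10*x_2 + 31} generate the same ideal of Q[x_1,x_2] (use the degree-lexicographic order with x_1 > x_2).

For a fixed monomial order, each ideal has a unique reduced Gröbner basis; comparing bases decides equality.
Buchberger on the first generating set:
f_1 = -x_1*x_2 + x_1 + 10*x_2 - 19, LT = x_1*x_2.
f_2 = 4*x_1 - 4, LT = x_1.

S(f_1,f_2): lcm = x_1*x_2. S = -x_1 - 9*x_2 + 19.
  leading term x_1: subtract (-1/4)·f_2 from -x_1 - 9*x_2 + 19 → -9*x_2 + 18
  leading term x_2: no divisor's leading term divides it; move -9*x_2 to the remainder.
  leading term 1: no divisor's leading term divides it; move 18 to the remainder.
  remainder -9*x_2 + 18 ≠ 0; add g_3 = -9*x_2 + 18 to the basis.

The other S-polynomials (S(f_1,g_3), S(f_2,g_3)) all reduce to 0 modulo the current basis, so we have a Gröbner basis.
Inter-reduce: drop elements whose leading term is divisible by another's, tail-reduce, and make monic.
Reduced Gröbner basis: {x_1 - 1, x_2 - 2}.

Buchberger on the second generating set:
h_1 = -4*x_1 + 4, LT = x_1.
h_2 = x_1*x_2 - 13*x_1 - 10*x_2 + 31, LT = x_1*x_2.

S(h_1,h_2): lcm = x_1*x_2. S = 13*x_1 + 9*x_2 - 31.
  leading term x_1: subtract (-13/4)·h_1 from 13*x_1 + 9*x_2 - 31 → 9*x_2 - 18
  leading term x_2: no divisor's leading term divides it; move 9*x_2 to the remainder.
  leading term 1: no divisor's leading term divides it; move -18 to the remainder.
  remainder 9*x_2 - 18 ≠ 0; add k_3 = 9*x_2 - 18 to the basis.

The other S-polynomials (S(h_1,k_3), S(h_2,k_3)) all reduce to 0 modulo the current basis, so we have a Gröbner basis.
Inter-reduce: drop elements whose leading term is divisible by another's, tail-reduce, and make monic.
Reduced Gröbner basis: {x_1 - 1, x_2 - 2}.

Same reduced basis, so the two generating sets span the same ideal.

Yes, the ideals are equal.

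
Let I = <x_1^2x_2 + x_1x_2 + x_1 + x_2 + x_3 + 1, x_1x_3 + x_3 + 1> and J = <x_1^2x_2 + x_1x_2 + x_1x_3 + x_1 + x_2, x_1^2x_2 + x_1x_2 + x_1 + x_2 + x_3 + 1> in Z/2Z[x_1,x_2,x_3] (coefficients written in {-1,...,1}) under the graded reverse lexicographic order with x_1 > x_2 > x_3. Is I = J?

Yes, the ideals are equal.

Equality of ideals is decidable: compute both reduced Gröbner bases (unique for the ordering) and check whether they agree.
Buchberger on the first generating set:
f_1 = x_1^2x_2 + x_1x_2 + x_1 + x_2 + x_3 + 1, LT = x_1^2x_2.
f_2 = x_1x_3 + x_3 + 1, LT = x_1x_3.

S(f_1,f_2): lcm = x_1^2x_2x_3. S = x_1x_2 + x_1x_3 + x_2x_3 + x_3^2 + x_3.
  leading term x_1x_2: no divisor's leading term divides it; move x_1x_2 to the remainder.
  leading term x_1x_3: subtract (1)·f_2 from x_1x_3 + x_2x_3 + x_3^2 + x_3 → x_2x_3 + x_3^2 + 1
  leading term x_2x_3: no divisor's leading term divides it; move x_2x_3 to the remainder.
  leading term x_3^2: no divisor's leading term divides it; move x_3^2 to the remainder.
  leading term 1: no divisor's leading term divides it; move 1 to the remainder.
  remainder x_1x_2 + x_2x_3 + x_3^2 + 1 ≠ 0; add g_3 = x_1x_2 + x_2x_3 + x_3^2 + 1 to the basis.

S(f_2,g_3): lcm = x_1x_2x_3. S = x_2x_3^2 + x_3^3 + x_2x_3 + x_2 + x_3.
  leading term x_2x_3^2: no divisor's leading term divides it; move x_2x_3^2 to the remainder.
  leading term x_3^3: no divisor's leading term divides it; move x_3^3 to the remainder.
  leading term x_2x_3: no divisor's leading term divides it; move x_2x_3 to the remainder.
  leading term x_2: no divisor's leading term divides it; move x_2 to the remainder.
  leading term x_3: no divisor's leading term divides it; move x_3 to the remainder.
  remainder x_2x_3^2 + x_3^3 + x_2x_3 + x_2 + x_3 ≠ 0; add g_4 = x_2x_3^2 + x_3^3 + x_2x_3 + x_2 + x_3 to the basis.

The other S-polynomials (S(f_1,g_3), S(f_1,g_4), S(f_2,g_4), S(g_3,g_4)) all reduce to 0 modulo the current basis, so we have a Gröbner basis.
Inter-reduce: drop elements whose leading term is divisible by another's, tail-reduce, and make monic.
Reduced Gröbner basis: {x_2x_3^2 + x_3^3 + x_2x_3 + x_2 + x_3, x_1x_2 + x_2x_3 + x_3^2 + 1, x_1x_3 + x_3 + 1}.

Buchberger on the second generating set:
h_1 = x_1^2x_2 + x_1x_2 + x_1x_3 + x_1 + x_2, LT = x_1^2x_2.
h_2 = x_1^2x_2 + x_1x_2 + x_1 + x_2 + x_3 + 1, LT = x_1^2x_2.

S(h_1,h_2): lcm = x_1^2x_2. S = x_1x_3 + x_3 + 1.
  leading term x_1x_3: no divisor's leading term divides it; move x_1x_3 to the remainder.
  leading term x_3: no divisor's leading term divides it; move x_3 to the remainder.
  leading term 1: no divisor's leading term divides it; move 1 to the remainder.
  remainder x_1x_3 + x_3 + 1 ≠ 0; add k_3 = x_1x_3 + x_3 + 1 to the basis.

S(h_1,k_3): lcm = x_1^2x_2x_3. S = x_1x_3^2 + x_1x_2 + x_1x_3 + x_2x_3.
  leading term x_1x_3^2: subtract (x_3)·k_3 from x_1x_3^2 + x_1x_2 + x_1x_3 + x_2x_3 → x_1x_2 + x_1x_3 + x_2x_3 + x_3^2 + x_3
  leading term x_1x_2: no divisor's leading term divides it; move x_1x_2 to the remainder.
  leading term x_1x_3: subtract (1)·k_3 from x_1x_3 + x_2x_3 + x_3^2 + x_3 → x_2x_3 + x_3^2 + 1
  leading term x_2x_3: no divisor's leading term divides it; move x_2x_3 to the remainder.
  leading term x_3^2: no divisor's leading term divides it; move x_3^2 to the remainder.
  leading term 1: no divisor's leading term divides it; move 1 to the remainder.
  remainder x_1x_2 + x_2x_3 + x_3^2 + 1 ≠ 0; add k_4 = x_1x_2 + x_2x_3 + x_3^2 + 1 to the basis.

S(k_3,k_4): lcm = x_1x_2x_3. S = x_2x_3^2 + x_3^3 + x_2x_3 + x_2 + x_3.
  leading term x_2x_3^2: no divisor's leading term divides it; move x_2x_3^2 to the remainder.
  leading term x_3^3: no divisor's leading term divides it; move x_3^3 to the remainder.
  leading term x_2x_3: no divisor's leading term divides it; move x_2x_3 to the remainder.
  leading term x_2: no divisor's leading term divides it; move x_2 to the remainder.
  leading term x_3: no divisor's leading term divides it; move x_3 to the remainder.
  remainder x_2x_3^2 + x_3^3 + x_2x_3 + x_2 + x_3 ≠ 0; add k_5 = x_2x_3^2 + x_3^3 + x_2x_3 + x_2 + x_3 to the basis.

The other S-polynomials (S(h_2,k_3), S(h_1,k_4), S(h_2,k_4), S(h_1,k_5), S(h_2,k_5), S(k_3,k_5), S(k_4,k_5)) all reduce to 0 modulo the current basis, so we have a Gröbner basis.
Inter-reduce: drop elements whose leading term is divisible by another's, tail-reduce, and make monic.
Reduced Gröbner basis: {x_2x_3^2 + x_3^3 + x_2x_3 + x_2 + x_3, x_1x_2 + x_2x_3 + x_3^2 + 1, x_1x_3 + x_3 + 1}.

Same reduced basis, so the two generating sets span the same ideal.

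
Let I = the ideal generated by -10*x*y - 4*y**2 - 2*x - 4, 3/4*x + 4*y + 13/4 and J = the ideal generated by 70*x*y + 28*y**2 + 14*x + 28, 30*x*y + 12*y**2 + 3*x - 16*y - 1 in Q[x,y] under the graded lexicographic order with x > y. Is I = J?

Yes, the ideals are equal.

For a fixed monomial order, each ideal has a unique reduced Gröbner basis; comparing bases decides equality.
Buchberger on the first generating set:
f_1 = -10*x*y - 4*y**2 - 2*x - 4, LT = x*y.
f_2 = 3/4*x + 4*y + 13/4, LT = x.

S(f_1,f_2): lcm = x*y. S = -74/15*y**2 + 1/5*x - 13/3*y + 2/5.
  leading term y**2: no divisor's leading term divides it; move -74/15*y**2 to the remainder.
  leading term x: subtract (4/15)·f_2 from 1/5*x - 13/3*y + 2/5 → -27/5*y - 7/15
  leading term y: no divisor's leading term divides it; move -27/5*y to the remainder.
  leading term 1: no divisor's leading term divides it; move -7/15 to the remainder.
  remainder -74/15*y**2 - 27/5*y - 7/15 ≠ 0; add g_3 = -74/15*y**2 - 27/5*y - 7/15 to the basis.

The other S-polynomials (S(f_1,g_3), S(f_2,g_3)) all reduce to 0 modulo the current basis, so we have a Gröbner basis.
Inter-reduce: drop elements whose leading term is divisible by another's, tail-reduce, and make monic.
Reduced Gröbner basis: {y**2 + 81/74*y + 7/74, x + 16/3*y + 13/3}.

Buchberger on the second generating set:
h_1 = 70*x*y + 28*y**2 + 14*x + 28, LT = x*y.
h_2 = 30*x*y + 12*y**2 + 3*x - 16*y - 1, LT = x*y.

S(h_1,h_2): lcm = x*y. S = 1/10*x + 8/15*y + 13/30.
  leading term x: no divisor's leading term divides it; move 1/10*x to the remainder.
  leading term y: no divisor's leading term divides it; move 8/15*y to the remainder.
  leading term 1: no divisor's leading term divides it; move 13/30 to the remainder.
  remainder 1/10*x + 8/15*y + 13/30 ≠ 0; add k_3 = 1/10*x + 8/15*y + 13/30 to the basis.

S(h_1,k_3): lcm = x*y. S = -74/15*y**2 + 1/5*x - 13/3*y + 2/5.
  leading term y**2: no divisor's leading term divides it; move -74/15*y**2 to the remainder.
  leading term x: subtract (2)·k_3 from 1/5*x - 13/3*y + 2/5 → -27/5*y - 7/15
  leading term y: no divisor's leading term divides it; move -27/5*y to the remainder.
  leading term 1: no divisor's leading term divides it; move -7/15 to the remainder.
  remainder -74/15*y**2 - 27/5*y - 7/15 ≠ 0; add k_4 = -74/15*y**2 - 27/5*y - 7/15 to the basis.

The other S-polynomials (S(h_2,k_3), S(h_1,k_4), S(h_2,k_4), S(k_3,k_4)) all reduce to 0 modulo the current basis, so we have a Gröbner basis.
Inter-reduce: drop elements whose leading term is divisible by another's, tail-reduce, and make monic.
Reduced Gröbner basis: {y**2 + 81/74*y + 7/74, x + 16/3*y + 13/3}.

The two bases agree; hence the ideals are identical.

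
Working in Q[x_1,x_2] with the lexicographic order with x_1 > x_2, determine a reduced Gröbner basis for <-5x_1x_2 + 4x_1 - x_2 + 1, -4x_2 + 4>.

f_1 = -5x_1x_2 + 4x_1 - x_2 + 1, LT = x_1x_2.
f_2 = -4x_2 + 4, LT = x_2.

S(f_1,f_2): lcm = x_1x_2. S = 1/5x_1 + 1/5x_2 - 1/5.
  leading term x_1: no divisor's leading term divides it; move 1/5x_1 to the remainder.
  leading term x_2: subtract (-1/20)·f_2 from 1/5x_2 - 1/5 → 0
  remainder 1/5x_1 ≠ 0; add g_3 = 1/5x_1 to the basis.

The other S-polynomials (S(f_1,g_3), S(f_2,g_3)) all reduce to 0 modulo the current basis, so we have a Gröbner basis.
Inter-reduce: drop elements whose leading term is divisible by another's, tail-reduce, and make monic.

G = {x_1, x_2 - 1}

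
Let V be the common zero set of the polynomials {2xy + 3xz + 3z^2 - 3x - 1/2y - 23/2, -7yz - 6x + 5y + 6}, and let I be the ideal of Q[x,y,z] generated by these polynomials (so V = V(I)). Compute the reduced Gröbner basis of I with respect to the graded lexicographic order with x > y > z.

G = {xz^2 + z^3 - 4/7x^2 - 12/7xz - 5/7z^2 + 10/7x - 23/6z + 109/42, xy + 3/2xz + 3/2z^2 - 3/2x - 1/4y - 23/4, yz + 6/7x - 5/7y - 6/7}

f_1 = 2xy + 3xz + 3z^2 - 3x - 1/2y - 23/2, LT = xy.
f_2 = -7yz - 6x + 5y + 6, LT = yz.

S(f_1,f_2): lcm = xyz. S = 3/2xz^2 + 3/2z^3 - 6/7x^2 + 5/7xy - 3/2xz - 1/4yz + 6/7x - 23/4z.
  leading term xz^2: no divisor's leading term divides it; move 3/2xz^2 to the remainder.
  leading term z^3: no divisor's leading term divides it; move 3/2z^3 to the remainder.
  leading term x^2: no divisor's leading term divides it; move -6/7x^2 to the remainder.
  leading term xy: subtract (5/14)·f_1 from 5/7xy - 3/2xz - 1/4yz + 6/7x - 23/4z → -18/7xz - 1/4yz - 15/14z^2 + 27/14x + 5/28y - 23/4z + 115/28
  leading term xz: no divisor's leading term divides it; move -18/7xz to the remainder.
  leading term yz: subtract (1/28)·f_2 from -1/4yz - 15/14z^2 + 27/14x + 5/28y - 23/4z + 115/28 → -15/14z^2 + 15/7x - 23/4z + 109/28
  leading term z^2: no divisor's leading term divides it; move -15/14z^2 to the remainder.
  leading term x: no divisor's leading term divides it; move 15/7x to the remainder.
  leading term z: no divisor's leading term divides it; move -23/4z to the remainder.
  leading term 1: no divisor's leading term divides it; move 109/28 to the remainder.
  remainder 3/2xz^2 + 3/2z^3 - 6/7x^2 - 18/7xz - 15/14z^2 + 15/7x - 23/4z + 109/28 ≠ 0; add g_3 = 3/2xz^2 + 3/2z^3 - 6/7x^2 - 18/7xz - 15/14z^2 + 15/7x - 23/4z + 109/28 to the basis.

The other S-polynomials (S(f_1,g_3), S(f_2,g_3)) all reduce to 0 modulo the current basis, so we have a Gröbner basis.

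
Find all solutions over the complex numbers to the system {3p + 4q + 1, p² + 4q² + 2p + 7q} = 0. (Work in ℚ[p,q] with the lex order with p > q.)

{(1, -1), (-6/13, 5/52)}

Compute a lex Gröbner basis by Buchberger's algorithm.
f_1 = 3p + 4q + 1, LT = p.
f_2 = p² + 2p + 4q² + 7q, LT = p².

S(f_1,f_2): lcm = p². S = 4/3pq - 5/3p - 4q² - 7q.
  leading term pq: subtract (4/9q)·f_1 from 4/3pq - 5/3p - 4q² - 7q → -5/3p - 52/9q² - 67/9q
  leading term p: subtract (-5/9)·f_1 from -5/3p - 52/9q² - 67/9q → -52/9q² - 47/9q + 5/9
  leading term q²: no divisor's leading term divides it; move -52/9q² to the remainder.
  leading term q: no divisor's leading term divides it; move -47/9q to the remainder.
  leading term 1: no divisor's leading term divides it; move 5/9 to the remainder.
  remainder -52/9q² - 47/9q + 5/9 ≠ 0; add h_3 = -52/9q² - 47/9q + 5/9 to the basis.

The other S-polynomials (S(f_1,h_3), S(f_2,h_3)) all reduce to 0 modulo the current basis, so we have a Gröbner basis.
Inter-reduce: drop elements whose leading term is divisible by another's, tail-reduce, and make monic.
Reduced Gröbner basis: {p + 4/3q + ⅓, q² + 47/52q - 5/52}.

Elimination: the polynomial q² + 47/52q - 5/52 lies in the elimination ideal for q, so q ∈ {-1, 5/52}. For each such q, the remaining basis elements (now univariate) give the rest of the solution.
  q = -1: the earlier basis element becomes p - 1 = 0, giving p = 1 — point (1, -1).
  q = 5/52: the earlier basis element becomes p + 6/13 = 0, giving p = -6/13 — point (-6/13, 5/52).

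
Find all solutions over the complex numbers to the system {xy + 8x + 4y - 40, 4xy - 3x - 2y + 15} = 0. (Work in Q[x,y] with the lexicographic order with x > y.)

Compute a lex Gröbner basis by Buchberger's algorithm.
f_1 = xy + 8x + 4y - 40, LT = xy.
f_2 = 4xy - 3x - 2y + 15, LT = xy.

S(f_1,f_2): lcm = xy. S = 35/4x + 9/2y - 175/4.
  reduce S modulo (f_1, f_2):
  remainder 35/4x + 9/2y - 175/4 ≠ 0; add h_3 = 35/4x + 9/2y - 175/4 to the basis.

S(f_1,h_3): lcm = xy. S = 8x - 18/35y^2 + 9y - 40.
  reduce S modulo (f_1, f_2, h_3):
  remainder -18/35y^2 + 171/35y ≠ 0; add h_4 = -18/35y^2 + 171/35y to the basis.

The other S-polynomials (S(f_2,h_3), S(f_1,h_4), S(f_2,h_4), S(h_3,h_4)) all reduce to 0 modulo the current basis, so we have a Gröbner basis.
Inter-reduce: drop elements whose leading term is divisible by another's, tail-reduce, and make monic.
Reduced Gröbner basis: {x + 18/35y - 5, y^2 - 19/2y}.

From the last basis element, y^2 - 19/2y = 0, so y takes values in {0, 19/2}. Each choice, substituted upward through the basis, yields the corresponding point(s) of the solution set.
  y = 0: the earlier basis element becomes x - 5 = 0, giving x = 5 — point (5, 0).
  y = 19/2: the earlier basis element becomes x - 4/35 = 0, giving x = 4/35 — point (4/35, 19/2).

{(5, 0), (4/35, 19/2)}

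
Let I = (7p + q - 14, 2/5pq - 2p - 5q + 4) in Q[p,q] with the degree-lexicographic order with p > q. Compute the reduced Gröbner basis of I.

G = {q^2 + 137/2q, p + 1/7q - 2}

f_1 = 7p + q - 14, LT = p.
f_2 = 2/5pq - 2p - 5q + 4, LT = pq.

S(f_1,f_2): lcm = pq. S = 1/7q^2 + 5p + 21/2q - 10.
  leading term q^2: no divisor's leading term divides it; move 1/7q^2 to the remainder.
  leading term p: subtract (5/7)·f_1 from 5p + 21/2q - 10 → 137/14q
  leading term q: no divisor's leading term divides it; move 137/14q to the remainder.
  remainder 1/7q^2 + 137/14q ≠ 0; add g_3 = 1/7q^2 + 137/14q to the basis.

The other S-polynomials (S(f_1,g_3), S(f_2,g_3)) all reduce to 0 modulo the current basis, so we have a Gröbner basis.
Inter-reduce: drop elements whose leading term is divisible by another's, tail-reduce, and make monic.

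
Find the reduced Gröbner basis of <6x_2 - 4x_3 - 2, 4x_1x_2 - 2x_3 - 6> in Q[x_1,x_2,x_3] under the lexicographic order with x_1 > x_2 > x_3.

G = {x_1x_3 + 1/2x_1 - 3/4x_3 - 9/4, x_2 - 2/3x_3 - 1/3}

The reduced Gröbner basis is the canonical form of the ideal for this ordering.

f_1 = 6x_2 - 4x_3 - 2, LT = x_2.
f_2 = 4x_1x_2 - 2x_3 - 6, LT = x_1x_2.

S(f_1,f_2): lcm = x_1x_2. S = -2/3x_1x_3 - 1/3x_1 + 1/2x_3 + 3/2.
  leading term x_1x_3: no divisor's leading term divides it; move -2/3x_1x_3 to the remainder.
  leading term x_1: no divisor's leading term divides it; move -1/3x_1 to the remainder.
  leading term x_3: no divisor's leading term divides it; move 1/2x_3 to the remainder.
  leading term 1: no divisor's leading term divides it; move 3/2 to the remainder.
  remainder -2/3x_1x_3 - 1/3x_1 + 1/2x_3 + 3/2 ≠ 0; add g_3 = -2/3x_1x_3 - 1/3x_1 + 1/2x_3 + 3/2 to the basis.

S(f_1,g_3): leading monomials are coprime, so the S-polynomial reduces to 0 (Buchberger's first criterion).
S(f_2,g_3): lcm = x_1x_2x_3. S = -1/2x_1x_2 + 3/4x_2x_3 + 9/4x_2 - 1/2x_3^2 - 3/2x_3.
  leading term x_1x_2: subtract (-1/12x_1)·f_1 from -1/2x_1x_2 + 3/4x_2x_3 + 9/4x_2 - 1/2x_3^2 - 3/2x_3 → -1/3x_1x_3 - 1/6x_1 + 3/4x_2x_3 + 9/4x_2 - 1/2x_3^2 - 3/2x_3
  leading term x_1x_3: subtract (1/2)·g_3 from -1/3x_1x_3 - 1/6x_1 + 3/4x_2x_3 + 9/4x_2 - 1/2x_3^2 - 3/2x_3 → 3/4x_2x_3 + 9/4x_2 - 1/2x_3^2 - 7/4x_3 - 3/4
  leading term x_2x_3: subtract (1/8x_3)·f_1 from 3/4x_2x_3 + 9/4x_2 - 1/2x_3^2 - 7/4x_3 - 3/4 → 9/4x_2 - 3/2x_3 - 3/4
  leading term x_2: subtract (3/8)·f_1 from 9/4x_2 - 3/2x_3 - 3/4 → 0
  remainder 0.

Every S-polynomial of the final basis reduces to 0, so we have a Gröbner basis.
Inter-reduce: drop elements whose leading term is divisible by another's, tail-reduce, and make monic.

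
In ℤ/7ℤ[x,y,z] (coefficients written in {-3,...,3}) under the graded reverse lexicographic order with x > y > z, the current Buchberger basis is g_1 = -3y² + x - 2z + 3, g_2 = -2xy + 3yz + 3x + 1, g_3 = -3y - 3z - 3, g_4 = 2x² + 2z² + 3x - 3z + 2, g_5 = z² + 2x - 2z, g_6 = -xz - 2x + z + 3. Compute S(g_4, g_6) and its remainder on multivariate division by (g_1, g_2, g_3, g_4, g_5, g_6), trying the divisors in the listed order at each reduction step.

S(g_4, g_6) = z³ - 2x² - xz + 2z² + 3x + z; remainder on division = 0.

lcm(LM(g_4), LM(g_6)) = x²z.
S = (lcm/LT(g_4))·g_4 − (lcm/LT(g_6))·g_6 = z³ - 2x² - xz + 2z² + 3x + z.
Reduce S modulo (g_1, g_2, g_3, g_4, g_5, g_6) in that order:
  leading term z³: subtract (z)·g_5 from z³ - 2x² - xz + 2z² + 3x + z → -2x² - 3xz - 3z² + 3x + z
  leading term x²: subtract (-1)·g_4 from -2x² - 3xz - 3z² + 3x + z → -3xz - z² - x - 2z + 2
  leading term xz: subtract (3)·g_6 from -3xz - z² - x - 2z + 2 → -z² - 2x + 2z
  leading term z²: subtract (-1)·g_5 from -z² - 2x + 2z → 0
The remainder is 0, so this S-polynomial contributes no new basis element.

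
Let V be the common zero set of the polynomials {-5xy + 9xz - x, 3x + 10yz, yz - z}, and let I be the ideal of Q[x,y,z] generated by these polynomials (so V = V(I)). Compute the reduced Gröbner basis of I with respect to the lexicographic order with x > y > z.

The reduced Gröbner basis is the canonical form of the ideal for this ordering.

f_1 = -5xy + 9xz - x, LT = xy.
f_2 = 3x + 10yz, LT = x.
f_3 = yz - z, LT = yz.

S(f_1,f_2): lcm = xy. S = -\tfrac{9}{5}xz + \tfrac{1}{5}x - \tfrac{10}{3}y^{2}z.
  leading term xz: subtract (-\tfrac{3}{5}z)·f_2 from -\tfrac{9}{5}xz + \tfrac{1}{5}x - \tfrac{10}{3}y^{2}z → \tfrac{1}{5}x - \tfrac{10}{3}y^{2}z + 6yz^{2}
  leading term x: subtract (\tfrac{1}{15})·f_2 from \tfrac{1}{5}x - \tfrac{10}{3}y^{2}z + 6yz^{2} → -\tfrac{10}{3}y^{2}z + 6yz^{2} - \tfrac{2}{3}yz
  leading term y^{2}z: subtract (-\tfrac{10}{3}y)·f_3 from -\tfrac{10}{3}y^{2}z + 6yz^{2} - \tfrac{2}{3}yz → 6yz^{2} - 4yz
  leading term yz^{2}: subtract (6z)·f_3 from 6yz^{2} - 4yz → -4yz + 6z^{2}
  leading term yz: subtract (-4)·f_3 from -4yz + 6z^{2} → 6z^{2} - 4z
  leading term z^{2}: no divisor's leading term divides it; move 6z^{2} to the remainder.
  leading term z: no divisor's leading term divides it; move -4z to the remainder.
  remainder 6z^{2} - 4z ≠ 0; add g_4 = 6z^{2} - 4z to the basis.

The other S-polynomials (S(f_1,f_3), S(f_2,f_3), S(f_1,g_4), S(f_2,g_4), S(f_3,g_4)) all reduce to 0 modulo the current basis, so we have a Gröbner basis.
Inter-reduce: drop elements whose leading term is divisible by another's, tail-reduce, and make monic.

G = {x + \tfrac{10}{3}z, yz - z, z^{2} - \tfrac{2}{3}z}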